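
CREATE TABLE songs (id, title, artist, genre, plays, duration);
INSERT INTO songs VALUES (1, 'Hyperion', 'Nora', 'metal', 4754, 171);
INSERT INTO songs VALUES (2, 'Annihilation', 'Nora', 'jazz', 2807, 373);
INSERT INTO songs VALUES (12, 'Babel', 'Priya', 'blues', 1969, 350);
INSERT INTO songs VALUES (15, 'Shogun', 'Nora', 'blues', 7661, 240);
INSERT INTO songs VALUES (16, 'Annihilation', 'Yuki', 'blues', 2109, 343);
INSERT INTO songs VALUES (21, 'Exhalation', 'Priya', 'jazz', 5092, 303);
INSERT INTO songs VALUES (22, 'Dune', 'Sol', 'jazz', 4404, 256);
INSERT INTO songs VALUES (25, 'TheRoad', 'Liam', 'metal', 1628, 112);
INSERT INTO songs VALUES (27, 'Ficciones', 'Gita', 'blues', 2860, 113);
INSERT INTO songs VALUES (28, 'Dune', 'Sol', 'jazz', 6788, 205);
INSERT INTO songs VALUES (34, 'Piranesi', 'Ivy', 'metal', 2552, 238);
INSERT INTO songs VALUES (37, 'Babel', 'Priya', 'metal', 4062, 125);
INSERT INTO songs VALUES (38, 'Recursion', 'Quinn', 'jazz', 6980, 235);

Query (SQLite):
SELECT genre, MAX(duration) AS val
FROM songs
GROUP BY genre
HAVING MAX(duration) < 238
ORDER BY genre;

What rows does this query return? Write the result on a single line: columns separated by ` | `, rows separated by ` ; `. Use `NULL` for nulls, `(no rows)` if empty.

(no rows)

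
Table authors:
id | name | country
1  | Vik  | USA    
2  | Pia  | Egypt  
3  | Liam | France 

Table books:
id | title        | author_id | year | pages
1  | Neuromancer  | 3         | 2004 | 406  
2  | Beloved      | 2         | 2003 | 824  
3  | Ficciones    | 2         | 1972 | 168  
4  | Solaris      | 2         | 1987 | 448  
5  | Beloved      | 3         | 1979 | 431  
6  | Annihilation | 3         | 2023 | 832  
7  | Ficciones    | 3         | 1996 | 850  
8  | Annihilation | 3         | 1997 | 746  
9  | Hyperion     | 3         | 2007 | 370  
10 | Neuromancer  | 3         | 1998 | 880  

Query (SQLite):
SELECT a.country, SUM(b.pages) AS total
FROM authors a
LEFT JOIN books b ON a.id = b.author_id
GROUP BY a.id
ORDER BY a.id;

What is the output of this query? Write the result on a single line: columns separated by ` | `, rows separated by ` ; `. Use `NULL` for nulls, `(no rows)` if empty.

LEFT JOIN keeps every authors row; unmatched ones get NULL for books columns.
Group by authors.id and compute SUM(b.pages). SUM over an all-NULL group is NULL.
  1: ids {—} → SUM(b.pages)=NULL
  2: ids {2, 3, 4} → SUM(b.pages)=1440
  3: ids {1, 5, 6, 7, 8, 9, 10} → SUM(b.pages)=4515

USA | NULL ; Egypt | 1440 ; France | 4515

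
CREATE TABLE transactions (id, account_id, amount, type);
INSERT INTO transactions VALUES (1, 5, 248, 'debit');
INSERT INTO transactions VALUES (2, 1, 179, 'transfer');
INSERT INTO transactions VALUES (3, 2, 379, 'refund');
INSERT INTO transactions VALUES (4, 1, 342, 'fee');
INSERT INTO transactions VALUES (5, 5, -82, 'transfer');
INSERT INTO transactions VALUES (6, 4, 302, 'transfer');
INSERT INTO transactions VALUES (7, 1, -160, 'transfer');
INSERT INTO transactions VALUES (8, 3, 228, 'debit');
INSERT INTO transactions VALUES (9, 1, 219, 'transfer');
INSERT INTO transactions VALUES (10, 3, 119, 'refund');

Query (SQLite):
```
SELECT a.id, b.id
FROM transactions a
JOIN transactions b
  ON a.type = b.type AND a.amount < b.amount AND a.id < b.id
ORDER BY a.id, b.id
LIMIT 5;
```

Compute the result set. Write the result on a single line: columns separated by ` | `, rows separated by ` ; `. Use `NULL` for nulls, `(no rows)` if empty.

Pairs (a,b) with same type, a.amount < b.amount, a.id < b.id.
type groups: debit:{1,8} fee:{4} refund:{3,10} transfer:{2,5,6,7,9}
Ordered by (a.id, b.id); first 5.

2 | 6 ; 2 | 9 ; 5 | 6 ; 5 | 9 ; 7 | 9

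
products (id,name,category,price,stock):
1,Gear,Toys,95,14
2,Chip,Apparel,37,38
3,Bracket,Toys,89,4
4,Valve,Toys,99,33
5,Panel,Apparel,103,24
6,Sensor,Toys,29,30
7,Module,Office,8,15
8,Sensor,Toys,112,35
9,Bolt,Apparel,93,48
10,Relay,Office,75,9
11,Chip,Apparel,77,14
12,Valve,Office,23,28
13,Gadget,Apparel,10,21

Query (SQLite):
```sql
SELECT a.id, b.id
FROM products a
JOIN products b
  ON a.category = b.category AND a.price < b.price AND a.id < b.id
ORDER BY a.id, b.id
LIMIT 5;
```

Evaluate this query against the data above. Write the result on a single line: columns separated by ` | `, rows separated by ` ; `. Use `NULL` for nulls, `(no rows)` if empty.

Pairs (a,b) with same category, a.price < b.price, a.id < b.id.
category groups: Apparel:{2,5,9,11,13} Office:{7,10,12} Toys:{1,3,4,6,8}
Ordered by (a.id, b.id); first 5.

1 | 4 ; 1 | 8 ; 2 | 5 ; 2 | 9 ; 2 | 11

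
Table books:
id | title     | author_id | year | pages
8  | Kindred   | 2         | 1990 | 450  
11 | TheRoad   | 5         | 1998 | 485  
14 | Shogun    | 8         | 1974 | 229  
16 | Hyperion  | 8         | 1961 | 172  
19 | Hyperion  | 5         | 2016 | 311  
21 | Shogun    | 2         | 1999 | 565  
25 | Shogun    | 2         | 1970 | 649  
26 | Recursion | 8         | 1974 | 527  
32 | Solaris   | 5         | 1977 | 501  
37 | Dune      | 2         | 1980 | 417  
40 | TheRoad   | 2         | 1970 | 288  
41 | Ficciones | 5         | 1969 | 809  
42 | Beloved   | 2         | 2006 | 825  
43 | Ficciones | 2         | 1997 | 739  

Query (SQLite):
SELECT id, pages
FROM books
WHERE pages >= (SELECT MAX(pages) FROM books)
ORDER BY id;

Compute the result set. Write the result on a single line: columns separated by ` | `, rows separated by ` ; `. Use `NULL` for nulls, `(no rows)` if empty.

42 | 825

Scalar subquery: MAX(pages) over all books rows = 825.
Keep rows where pages >= that value.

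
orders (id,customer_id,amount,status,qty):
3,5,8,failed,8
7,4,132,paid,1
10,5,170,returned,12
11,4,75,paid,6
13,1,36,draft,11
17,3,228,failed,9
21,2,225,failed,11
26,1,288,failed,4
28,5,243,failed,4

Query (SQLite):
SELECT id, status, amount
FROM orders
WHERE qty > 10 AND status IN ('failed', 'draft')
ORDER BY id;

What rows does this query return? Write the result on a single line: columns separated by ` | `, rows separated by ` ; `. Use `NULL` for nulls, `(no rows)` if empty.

qty > 10: ids {10, 13, 21}
status IN ('failed', 'draft'): ids {3, 13, 17, 21, 26, 28}
Combine with AND.

13 | draft | 36 ; 21 | failed | 225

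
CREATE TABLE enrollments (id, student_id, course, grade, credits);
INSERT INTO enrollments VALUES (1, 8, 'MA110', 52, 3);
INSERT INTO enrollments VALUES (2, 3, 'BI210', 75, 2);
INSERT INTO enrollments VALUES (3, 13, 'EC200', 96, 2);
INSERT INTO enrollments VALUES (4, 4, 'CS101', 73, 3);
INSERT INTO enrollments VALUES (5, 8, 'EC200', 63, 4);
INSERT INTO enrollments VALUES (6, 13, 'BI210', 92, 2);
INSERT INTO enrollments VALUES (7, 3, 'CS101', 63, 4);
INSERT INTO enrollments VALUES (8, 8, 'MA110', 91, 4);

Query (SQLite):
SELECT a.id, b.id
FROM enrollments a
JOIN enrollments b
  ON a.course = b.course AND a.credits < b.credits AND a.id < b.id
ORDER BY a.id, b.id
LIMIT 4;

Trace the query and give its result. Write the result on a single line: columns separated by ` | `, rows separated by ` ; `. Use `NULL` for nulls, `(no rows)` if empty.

Pairs (a,b) with same course, a.credits < b.credits, a.id < b.id.
course groups: BI210:{2,6} CS101:{4,7} EC200:{3,5} MA110:{1,8}
Ordered by (a.id, b.id); first 4.

1 | 8 ; 3 | 5 ; 4 | 7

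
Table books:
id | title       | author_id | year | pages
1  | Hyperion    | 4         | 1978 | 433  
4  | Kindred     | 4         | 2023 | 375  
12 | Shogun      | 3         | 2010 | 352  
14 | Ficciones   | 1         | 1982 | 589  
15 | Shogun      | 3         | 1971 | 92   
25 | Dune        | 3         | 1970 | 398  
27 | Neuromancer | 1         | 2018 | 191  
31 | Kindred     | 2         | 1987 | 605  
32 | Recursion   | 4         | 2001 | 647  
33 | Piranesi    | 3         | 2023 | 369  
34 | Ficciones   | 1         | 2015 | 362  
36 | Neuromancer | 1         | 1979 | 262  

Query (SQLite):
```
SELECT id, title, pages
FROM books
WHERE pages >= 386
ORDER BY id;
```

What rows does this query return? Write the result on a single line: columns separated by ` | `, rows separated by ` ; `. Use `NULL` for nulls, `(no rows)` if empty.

pages >= 386: ids {1, 14, 25, 31, 32}

1 | Hyperion | 433 ; 14 | Ficciones | 589 ; 25 | Dune | 398 ; 31 | Kindred | 605 ; 32 | Recursion | 647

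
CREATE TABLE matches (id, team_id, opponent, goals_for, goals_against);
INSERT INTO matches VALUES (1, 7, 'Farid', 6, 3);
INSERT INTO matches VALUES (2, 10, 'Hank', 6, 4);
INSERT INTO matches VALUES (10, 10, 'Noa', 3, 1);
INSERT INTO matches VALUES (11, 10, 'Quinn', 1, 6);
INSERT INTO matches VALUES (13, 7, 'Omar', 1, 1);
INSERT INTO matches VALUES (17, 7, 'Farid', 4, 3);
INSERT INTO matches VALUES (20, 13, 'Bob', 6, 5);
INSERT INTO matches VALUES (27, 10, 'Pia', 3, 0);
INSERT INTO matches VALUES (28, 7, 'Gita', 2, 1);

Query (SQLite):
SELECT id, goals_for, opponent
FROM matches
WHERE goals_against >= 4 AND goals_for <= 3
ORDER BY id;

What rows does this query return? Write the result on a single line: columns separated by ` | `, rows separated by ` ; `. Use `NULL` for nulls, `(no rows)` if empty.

goals_against >= 4: ids {2, 11, 20}
goals_for <= 3: ids {10, 11, 13, 27, 28}
Combine with AND.

11 | 1 | Quinn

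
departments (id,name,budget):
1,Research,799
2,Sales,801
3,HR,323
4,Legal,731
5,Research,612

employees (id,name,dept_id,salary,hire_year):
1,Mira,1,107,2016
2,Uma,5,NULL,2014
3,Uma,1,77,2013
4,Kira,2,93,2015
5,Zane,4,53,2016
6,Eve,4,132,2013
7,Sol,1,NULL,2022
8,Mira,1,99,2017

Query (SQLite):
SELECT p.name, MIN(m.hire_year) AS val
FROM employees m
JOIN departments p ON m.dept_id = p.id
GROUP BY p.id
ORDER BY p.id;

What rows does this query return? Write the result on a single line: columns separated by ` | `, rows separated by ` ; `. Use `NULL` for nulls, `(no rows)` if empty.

Join each employees row to its departments via dept_id.
Group joined rows by departments.id; compute MIN(m.hire_year) per group.
  1: ids {1, 3, 7, 8} → MIN(m.hire_year)=2013
  2: ids {4} → MIN(m.hire_year)=2015
  4: ids {5, 6} → MIN(m.hire_year)=2013
  5: ids {2} → MIN(m.hire_year)=2014

Research | 2013 ; Sales | 2015 ; Legal | 2013 ; Research | 2014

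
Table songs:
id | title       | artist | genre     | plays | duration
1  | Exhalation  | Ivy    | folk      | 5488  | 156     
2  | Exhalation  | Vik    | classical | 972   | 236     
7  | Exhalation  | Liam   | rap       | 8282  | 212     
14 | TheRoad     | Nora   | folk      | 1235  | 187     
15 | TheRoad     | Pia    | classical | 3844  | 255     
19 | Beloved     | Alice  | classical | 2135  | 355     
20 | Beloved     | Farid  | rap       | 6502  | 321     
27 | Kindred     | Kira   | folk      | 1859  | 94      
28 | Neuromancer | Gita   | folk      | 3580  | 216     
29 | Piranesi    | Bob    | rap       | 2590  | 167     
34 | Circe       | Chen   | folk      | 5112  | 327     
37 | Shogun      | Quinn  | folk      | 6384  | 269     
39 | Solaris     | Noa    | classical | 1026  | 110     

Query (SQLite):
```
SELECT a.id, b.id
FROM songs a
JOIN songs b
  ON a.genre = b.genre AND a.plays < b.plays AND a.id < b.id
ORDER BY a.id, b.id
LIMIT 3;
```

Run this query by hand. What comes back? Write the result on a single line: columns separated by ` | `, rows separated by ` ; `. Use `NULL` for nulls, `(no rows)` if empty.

1 | 37 ; 2 | 15 ; 2 | 19

Pairs (a,b) with same genre, a.plays < b.plays, a.id < b.id.
genre groups: classical:{2,15,19,39} folk:{1,14,27,28,34,37} rap:{7,20,29}
Ordered by (a.id, b.id); first 3.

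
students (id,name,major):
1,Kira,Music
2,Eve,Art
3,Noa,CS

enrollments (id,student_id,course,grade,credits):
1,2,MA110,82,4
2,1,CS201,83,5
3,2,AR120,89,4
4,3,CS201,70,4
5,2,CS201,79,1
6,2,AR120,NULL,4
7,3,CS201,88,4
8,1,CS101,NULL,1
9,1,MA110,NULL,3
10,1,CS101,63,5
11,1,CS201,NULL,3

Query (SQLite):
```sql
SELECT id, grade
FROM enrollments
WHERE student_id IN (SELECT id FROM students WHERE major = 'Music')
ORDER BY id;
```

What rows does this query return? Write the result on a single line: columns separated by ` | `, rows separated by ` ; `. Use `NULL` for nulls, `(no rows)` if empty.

2 | 83 ; 8 | NULL ; 9 | NULL ; 10 | 63 ; 11 | NULL

Inner query: students.id where major = 'Music'.
Outer: keep enrollments rows whose student_id is in that set.
Inner query → {1}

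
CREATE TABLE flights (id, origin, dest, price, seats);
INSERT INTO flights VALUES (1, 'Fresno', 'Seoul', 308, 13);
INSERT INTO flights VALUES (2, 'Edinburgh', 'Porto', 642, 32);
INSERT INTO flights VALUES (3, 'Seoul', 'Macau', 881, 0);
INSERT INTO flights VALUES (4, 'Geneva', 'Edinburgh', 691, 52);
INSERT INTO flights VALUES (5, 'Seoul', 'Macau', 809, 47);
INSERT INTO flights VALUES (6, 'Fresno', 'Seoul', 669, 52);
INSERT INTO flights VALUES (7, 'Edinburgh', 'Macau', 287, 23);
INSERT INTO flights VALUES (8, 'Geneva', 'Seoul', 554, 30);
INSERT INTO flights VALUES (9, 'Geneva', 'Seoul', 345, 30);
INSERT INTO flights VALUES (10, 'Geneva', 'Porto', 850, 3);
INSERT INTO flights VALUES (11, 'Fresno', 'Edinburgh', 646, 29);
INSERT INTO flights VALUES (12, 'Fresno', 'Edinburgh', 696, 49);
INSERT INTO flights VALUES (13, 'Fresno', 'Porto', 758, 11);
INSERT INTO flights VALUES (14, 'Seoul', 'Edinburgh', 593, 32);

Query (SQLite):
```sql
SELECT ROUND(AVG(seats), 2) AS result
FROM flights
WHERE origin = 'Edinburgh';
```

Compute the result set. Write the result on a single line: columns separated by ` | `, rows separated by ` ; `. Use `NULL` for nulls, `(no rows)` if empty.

27.5

Rows where origin='Edinburgh' → seats values: [32, 23].
AVG = 55 / 2 (rounded to 2 dp).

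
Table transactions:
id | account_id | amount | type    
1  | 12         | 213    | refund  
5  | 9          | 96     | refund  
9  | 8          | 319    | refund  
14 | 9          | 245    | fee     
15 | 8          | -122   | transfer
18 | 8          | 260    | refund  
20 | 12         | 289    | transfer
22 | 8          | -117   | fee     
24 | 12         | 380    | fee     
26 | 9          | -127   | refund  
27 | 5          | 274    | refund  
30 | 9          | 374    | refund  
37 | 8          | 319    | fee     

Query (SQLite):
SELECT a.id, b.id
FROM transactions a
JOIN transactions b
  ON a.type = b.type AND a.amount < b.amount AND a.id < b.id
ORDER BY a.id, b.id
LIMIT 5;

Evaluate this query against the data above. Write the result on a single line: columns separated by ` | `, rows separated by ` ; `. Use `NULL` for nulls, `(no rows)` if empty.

Pairs (a,b) with same type, a.amount < b.amount, a.id < b.id.
type groups: fee:{14,22,24,37} refund:{1,5,9,18,26,27,30} transfer:{15,20}
Ordered by (a.id, b.id); first 5.

1 | 9 ; 1 | 18 ; 1 | 27 ; 1 | 30 ; 5 | 9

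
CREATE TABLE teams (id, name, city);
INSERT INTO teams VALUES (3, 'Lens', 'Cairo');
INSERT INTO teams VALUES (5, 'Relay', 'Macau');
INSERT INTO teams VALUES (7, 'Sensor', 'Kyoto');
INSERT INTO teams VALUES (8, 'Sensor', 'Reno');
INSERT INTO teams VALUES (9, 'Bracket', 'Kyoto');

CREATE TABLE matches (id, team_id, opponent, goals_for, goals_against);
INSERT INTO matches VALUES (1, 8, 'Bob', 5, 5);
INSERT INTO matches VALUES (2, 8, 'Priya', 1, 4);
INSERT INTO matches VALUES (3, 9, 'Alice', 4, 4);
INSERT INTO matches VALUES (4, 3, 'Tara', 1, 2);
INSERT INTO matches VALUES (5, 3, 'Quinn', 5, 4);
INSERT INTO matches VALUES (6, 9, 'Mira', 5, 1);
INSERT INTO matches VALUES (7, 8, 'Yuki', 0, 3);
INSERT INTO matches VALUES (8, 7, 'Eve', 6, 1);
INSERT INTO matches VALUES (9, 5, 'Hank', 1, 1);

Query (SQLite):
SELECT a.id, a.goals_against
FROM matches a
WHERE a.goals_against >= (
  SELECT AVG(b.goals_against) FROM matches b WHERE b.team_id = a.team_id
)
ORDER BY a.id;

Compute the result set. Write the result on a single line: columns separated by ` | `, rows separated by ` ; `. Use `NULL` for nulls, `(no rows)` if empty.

1 | 5 ; 2 | 4 ; 3 | 4 ; 5 | 4 ; 8 | 1 ; 9 | 1

For each matches row a, compute AVG(goals_against) over rows sharing a.team_id.
Keep row a if a.goals_against >= that per-group AVG.
  team_id=3: AVG(goals_against) = 3.0
  team_id=5: AVG(goals_against) = 1.0
  team_id=7: AVG(goals_against) = 1.0
  team_id=8: AVG(goals_against) = 4.0
  team_id=9: AVG(goals_against) = 2.5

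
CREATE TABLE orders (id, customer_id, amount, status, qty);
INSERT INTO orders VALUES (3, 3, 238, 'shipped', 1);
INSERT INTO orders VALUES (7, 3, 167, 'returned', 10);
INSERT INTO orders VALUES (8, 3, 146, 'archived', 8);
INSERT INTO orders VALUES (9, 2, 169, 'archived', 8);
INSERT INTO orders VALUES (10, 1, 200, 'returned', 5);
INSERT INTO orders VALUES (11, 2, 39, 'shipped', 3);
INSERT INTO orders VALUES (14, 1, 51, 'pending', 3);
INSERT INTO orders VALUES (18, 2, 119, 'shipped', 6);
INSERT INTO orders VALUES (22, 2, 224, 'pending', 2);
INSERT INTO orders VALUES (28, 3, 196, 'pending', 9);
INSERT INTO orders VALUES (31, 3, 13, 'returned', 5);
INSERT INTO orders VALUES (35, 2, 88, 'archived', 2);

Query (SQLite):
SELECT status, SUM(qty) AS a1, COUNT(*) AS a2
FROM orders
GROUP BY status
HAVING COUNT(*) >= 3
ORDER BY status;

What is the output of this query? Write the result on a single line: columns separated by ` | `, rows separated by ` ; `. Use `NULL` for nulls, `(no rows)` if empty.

Group orders by status.
Per group compute: SUM(qty), COUNT(*).
HAVING: drop groups with fewer than 3 rows.
  archived: ids {8, 9, 35} → SUM(qty)=18, COUNT(*)=3
  pending: ids {14, 22, 28} → SUM(qty)=14, COUNT(*)=3
  returned: ids {7, 10, 31} → SUM(qty)=20, COUNT(*)=3
  shipped: ids {3, 11, 18} → SUM(qty)=10, COUNT(*)=3

archived | 18 | 3 ; pending | 14 | 3 ; returned | 20 | 3 ; shipped | 10 | 3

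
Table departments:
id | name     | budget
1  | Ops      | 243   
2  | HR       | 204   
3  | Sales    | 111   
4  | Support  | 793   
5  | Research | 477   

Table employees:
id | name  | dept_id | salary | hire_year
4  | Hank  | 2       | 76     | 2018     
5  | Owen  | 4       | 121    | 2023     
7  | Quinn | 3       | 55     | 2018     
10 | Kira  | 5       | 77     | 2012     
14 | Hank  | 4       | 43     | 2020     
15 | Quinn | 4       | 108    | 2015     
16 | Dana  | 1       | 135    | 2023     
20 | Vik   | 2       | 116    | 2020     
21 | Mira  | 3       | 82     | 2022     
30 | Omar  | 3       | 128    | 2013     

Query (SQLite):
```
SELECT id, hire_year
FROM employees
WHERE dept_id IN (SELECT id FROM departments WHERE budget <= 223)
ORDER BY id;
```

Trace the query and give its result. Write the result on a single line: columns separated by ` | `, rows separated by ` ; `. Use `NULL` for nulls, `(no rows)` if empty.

4 | 2018 ; 7 | 2018 ; 20 | 2020 ; 21 | 2022 ; 30 | 2013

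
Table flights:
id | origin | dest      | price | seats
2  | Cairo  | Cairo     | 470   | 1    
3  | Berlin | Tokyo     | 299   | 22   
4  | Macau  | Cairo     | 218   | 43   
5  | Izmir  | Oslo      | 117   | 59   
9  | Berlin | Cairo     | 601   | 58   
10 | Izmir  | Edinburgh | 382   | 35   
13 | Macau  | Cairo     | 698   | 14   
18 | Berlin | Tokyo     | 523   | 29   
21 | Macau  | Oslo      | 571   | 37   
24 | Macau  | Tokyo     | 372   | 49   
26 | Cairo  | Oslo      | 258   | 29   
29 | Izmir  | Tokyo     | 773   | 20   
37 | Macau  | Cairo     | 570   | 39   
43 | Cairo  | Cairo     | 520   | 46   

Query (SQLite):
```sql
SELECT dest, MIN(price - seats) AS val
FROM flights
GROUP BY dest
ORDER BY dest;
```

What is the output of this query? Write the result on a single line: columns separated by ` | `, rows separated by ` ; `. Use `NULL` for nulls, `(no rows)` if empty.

For each row compute price - seats.
Group by dest; take MIN of the expression per group.
  Cairo: ids {2, 4, 9, 13, 37, 43} → MIN(price - seats)=175
  Edinburgh: ids {10} → MIN(price - seats)=347
  Oslo: ids {5, 21, 26} → MIN(price - seats)=58
  Tokyo: ids {3, 18, 24, 29} → MIN(price - seats)=277

Cairo | 175 ; Edinburgh | 347 ; Oslo | 58 ; Tokyo | 277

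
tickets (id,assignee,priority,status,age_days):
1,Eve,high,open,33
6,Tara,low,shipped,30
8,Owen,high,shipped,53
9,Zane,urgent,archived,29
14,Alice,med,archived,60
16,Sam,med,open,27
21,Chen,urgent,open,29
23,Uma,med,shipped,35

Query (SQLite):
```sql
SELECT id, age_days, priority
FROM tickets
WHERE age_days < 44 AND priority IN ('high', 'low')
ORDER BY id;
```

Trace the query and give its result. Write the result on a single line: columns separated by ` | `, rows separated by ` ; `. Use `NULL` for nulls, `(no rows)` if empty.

1 | 33 | high ; 6 | 30 | low

age_days < 44: ids {1, 6, 9, 16, 21, 23}
priority IN ('high', 'low'): ids {1, 6, 8}
Combine with AND.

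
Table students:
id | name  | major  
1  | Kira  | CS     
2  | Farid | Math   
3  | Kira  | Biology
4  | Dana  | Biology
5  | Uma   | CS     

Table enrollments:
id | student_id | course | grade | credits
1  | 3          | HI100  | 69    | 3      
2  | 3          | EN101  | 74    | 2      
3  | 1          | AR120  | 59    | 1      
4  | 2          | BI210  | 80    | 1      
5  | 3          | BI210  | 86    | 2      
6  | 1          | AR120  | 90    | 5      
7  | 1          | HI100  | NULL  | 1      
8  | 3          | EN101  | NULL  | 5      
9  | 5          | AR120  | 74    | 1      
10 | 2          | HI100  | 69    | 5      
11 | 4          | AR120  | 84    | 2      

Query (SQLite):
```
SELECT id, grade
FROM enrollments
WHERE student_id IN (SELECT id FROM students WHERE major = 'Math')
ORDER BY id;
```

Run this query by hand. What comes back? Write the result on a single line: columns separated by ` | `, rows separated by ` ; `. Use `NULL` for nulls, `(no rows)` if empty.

4 | 80 ; 10 | 69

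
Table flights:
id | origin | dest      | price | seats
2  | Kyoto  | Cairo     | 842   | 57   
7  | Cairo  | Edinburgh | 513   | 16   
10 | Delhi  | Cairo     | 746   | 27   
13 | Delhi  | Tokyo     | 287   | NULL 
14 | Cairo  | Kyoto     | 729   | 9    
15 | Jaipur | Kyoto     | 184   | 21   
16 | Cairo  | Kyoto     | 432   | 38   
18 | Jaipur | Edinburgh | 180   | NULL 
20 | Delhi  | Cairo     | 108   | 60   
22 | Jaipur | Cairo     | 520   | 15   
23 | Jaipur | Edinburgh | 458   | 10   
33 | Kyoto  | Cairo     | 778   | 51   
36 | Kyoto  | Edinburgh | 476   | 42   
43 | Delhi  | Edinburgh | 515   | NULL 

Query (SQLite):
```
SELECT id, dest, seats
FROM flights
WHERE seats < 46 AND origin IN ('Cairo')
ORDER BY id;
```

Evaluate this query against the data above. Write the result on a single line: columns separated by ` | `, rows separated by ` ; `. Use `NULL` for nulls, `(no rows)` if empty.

seats < 46: ids {7, 10, 14, 15, 16, 22, 23, 36}
origin IN ('Cairo'): ids {7, 14, 16}
Combine with AND.

7 | Edinburgh | 16 ; 14 | Kyoto | 9 ; 16 | Kyoto | 38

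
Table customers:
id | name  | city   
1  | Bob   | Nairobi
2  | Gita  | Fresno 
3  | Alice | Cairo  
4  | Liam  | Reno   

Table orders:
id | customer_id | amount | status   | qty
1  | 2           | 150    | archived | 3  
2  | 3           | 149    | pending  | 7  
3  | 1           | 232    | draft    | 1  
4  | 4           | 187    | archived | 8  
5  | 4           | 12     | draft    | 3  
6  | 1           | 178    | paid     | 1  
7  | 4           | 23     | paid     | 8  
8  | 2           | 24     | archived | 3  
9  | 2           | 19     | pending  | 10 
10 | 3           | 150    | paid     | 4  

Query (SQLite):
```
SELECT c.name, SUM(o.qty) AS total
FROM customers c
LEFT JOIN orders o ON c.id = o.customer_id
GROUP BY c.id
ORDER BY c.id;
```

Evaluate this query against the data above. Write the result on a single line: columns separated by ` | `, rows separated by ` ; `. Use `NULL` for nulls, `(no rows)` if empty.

LEFT JOIN keeps every customers row; unmatched ones get NULL for orders columns.
Group by customers.id and compute SUM(o.qty). SUM over an all-NULL group is NULL.
  1: ids {3, 6} → SUM(o.qty)=2
  2: ids {1, 8, 9} → SUM(o.qty)=16
  3: ids {2, 10} → SUM(o.qty)=11
  4: ids {4, 5, 7} → SUM(o.qty)=19

Bob | 2 ; Gita | 16 ; Alice | 11 ; Liam | 19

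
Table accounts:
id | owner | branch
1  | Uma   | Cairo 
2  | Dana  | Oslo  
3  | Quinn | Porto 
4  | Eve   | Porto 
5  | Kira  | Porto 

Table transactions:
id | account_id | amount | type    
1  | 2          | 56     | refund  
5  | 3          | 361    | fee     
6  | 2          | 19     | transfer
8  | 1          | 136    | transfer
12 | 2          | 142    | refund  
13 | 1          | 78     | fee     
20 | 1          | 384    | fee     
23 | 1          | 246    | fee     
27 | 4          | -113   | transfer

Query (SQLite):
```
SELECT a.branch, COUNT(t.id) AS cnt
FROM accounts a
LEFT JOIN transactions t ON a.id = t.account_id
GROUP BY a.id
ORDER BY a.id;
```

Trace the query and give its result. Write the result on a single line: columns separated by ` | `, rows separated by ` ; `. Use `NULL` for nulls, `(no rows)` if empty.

LEFT JOIN keeps every accounts row; unmatched ones get NULL for transactions columns.
Group by accounts.id and compute COUNT(t.id). COUNT(col) of an all-NULL group is 0.
  1: ids {8, 13, 20, 23} → COUNT(t.id)=4
  2: ids {1, 6, 12} → COUNT(t.id)=3
  3: ids {5} → COUNT(t.id)=1
  4: ids {27} → COUNT(t.id)=1
  5: ids {—} → COUNT(t.id)=0

Cairo | 4 ; Oslo | 3 ; Porto | 1 ; Porto | 1 ; Porto | 0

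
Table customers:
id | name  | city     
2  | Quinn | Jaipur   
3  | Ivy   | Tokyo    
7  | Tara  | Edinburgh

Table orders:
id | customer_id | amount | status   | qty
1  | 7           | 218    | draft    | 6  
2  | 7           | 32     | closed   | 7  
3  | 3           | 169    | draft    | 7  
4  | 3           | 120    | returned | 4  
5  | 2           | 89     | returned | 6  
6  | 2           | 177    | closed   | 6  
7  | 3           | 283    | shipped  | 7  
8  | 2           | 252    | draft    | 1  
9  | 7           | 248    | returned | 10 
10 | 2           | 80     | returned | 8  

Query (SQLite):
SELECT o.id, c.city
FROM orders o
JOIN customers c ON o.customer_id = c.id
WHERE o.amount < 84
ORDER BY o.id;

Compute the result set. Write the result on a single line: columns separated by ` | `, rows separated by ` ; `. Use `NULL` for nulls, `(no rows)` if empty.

Each orders row matches the customers row where customer_id = customers.id.
Then keep rows with o.amount < 84.

2 | Edinburgh ; 10 | Jaipur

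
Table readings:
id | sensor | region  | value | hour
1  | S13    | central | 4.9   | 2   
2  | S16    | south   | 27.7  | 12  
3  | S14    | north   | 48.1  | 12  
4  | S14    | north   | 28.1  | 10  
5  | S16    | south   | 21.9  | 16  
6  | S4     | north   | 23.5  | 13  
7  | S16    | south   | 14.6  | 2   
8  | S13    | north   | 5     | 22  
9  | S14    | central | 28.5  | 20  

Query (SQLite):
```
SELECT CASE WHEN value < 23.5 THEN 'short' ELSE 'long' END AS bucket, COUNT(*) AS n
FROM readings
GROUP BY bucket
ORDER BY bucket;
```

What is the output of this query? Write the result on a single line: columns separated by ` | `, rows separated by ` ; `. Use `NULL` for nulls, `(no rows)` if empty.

long | 5 ; short | 4

Bucket rows by value < 23.5 → 'short' else 'long'; count each bucket.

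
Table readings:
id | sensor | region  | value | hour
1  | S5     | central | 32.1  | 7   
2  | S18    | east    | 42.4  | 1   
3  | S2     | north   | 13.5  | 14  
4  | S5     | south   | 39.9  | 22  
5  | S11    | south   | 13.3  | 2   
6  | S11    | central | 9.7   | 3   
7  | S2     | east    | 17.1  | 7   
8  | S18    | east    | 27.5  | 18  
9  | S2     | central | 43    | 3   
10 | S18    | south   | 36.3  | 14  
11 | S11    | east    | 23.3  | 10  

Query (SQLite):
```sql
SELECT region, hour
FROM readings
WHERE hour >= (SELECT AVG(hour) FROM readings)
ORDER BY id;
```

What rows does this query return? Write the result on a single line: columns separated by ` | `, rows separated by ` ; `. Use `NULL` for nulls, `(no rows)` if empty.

north | 14 ; south | 22 ; east | 18 ; south | 14 ; east | 10

Scalar subquery: AVG(hour) over all readings rows = 9.181818 (≈; comparison uses full precision).
Keep rows where hour >= that value.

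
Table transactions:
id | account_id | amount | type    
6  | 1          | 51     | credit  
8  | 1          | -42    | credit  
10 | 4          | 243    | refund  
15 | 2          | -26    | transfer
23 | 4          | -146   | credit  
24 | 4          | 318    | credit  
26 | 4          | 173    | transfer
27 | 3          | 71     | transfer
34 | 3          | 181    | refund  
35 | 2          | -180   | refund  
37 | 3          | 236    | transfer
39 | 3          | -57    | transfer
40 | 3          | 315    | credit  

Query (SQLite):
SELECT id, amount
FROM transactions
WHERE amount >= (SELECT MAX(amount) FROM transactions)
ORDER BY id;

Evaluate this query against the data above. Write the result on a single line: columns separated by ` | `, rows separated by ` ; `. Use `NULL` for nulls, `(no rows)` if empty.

Scalar subquery: MAX(amount) over all transactions rows = 318.
Keep rows where amount >= that value.

24 | 318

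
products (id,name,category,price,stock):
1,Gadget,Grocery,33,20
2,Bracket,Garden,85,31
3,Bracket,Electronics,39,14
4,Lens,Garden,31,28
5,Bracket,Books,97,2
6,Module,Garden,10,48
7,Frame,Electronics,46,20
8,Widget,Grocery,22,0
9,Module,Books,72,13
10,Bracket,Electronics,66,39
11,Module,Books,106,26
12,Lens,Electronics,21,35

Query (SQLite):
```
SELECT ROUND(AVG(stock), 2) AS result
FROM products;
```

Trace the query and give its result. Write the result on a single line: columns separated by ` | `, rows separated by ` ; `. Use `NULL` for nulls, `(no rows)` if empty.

All stock values: [20, 31, 14, 28, 2, 48, 20, 0, 13, 39, 26, 35].
AVG = 276 / 12 (rounded to 2 dp).

23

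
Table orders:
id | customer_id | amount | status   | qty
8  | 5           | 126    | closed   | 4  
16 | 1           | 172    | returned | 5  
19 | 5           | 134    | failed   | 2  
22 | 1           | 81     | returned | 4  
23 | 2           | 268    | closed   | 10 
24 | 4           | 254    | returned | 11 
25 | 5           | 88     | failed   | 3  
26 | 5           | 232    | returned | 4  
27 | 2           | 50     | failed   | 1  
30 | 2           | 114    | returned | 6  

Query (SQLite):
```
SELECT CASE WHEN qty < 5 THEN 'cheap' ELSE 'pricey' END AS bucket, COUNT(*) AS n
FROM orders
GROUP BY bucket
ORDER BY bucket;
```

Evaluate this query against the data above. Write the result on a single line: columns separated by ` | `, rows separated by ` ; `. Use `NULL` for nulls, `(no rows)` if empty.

cheap | 6 ; pricey | 4

Bucket rows by qty < 5 → 'cheap' else 'pricey'; count each bucket.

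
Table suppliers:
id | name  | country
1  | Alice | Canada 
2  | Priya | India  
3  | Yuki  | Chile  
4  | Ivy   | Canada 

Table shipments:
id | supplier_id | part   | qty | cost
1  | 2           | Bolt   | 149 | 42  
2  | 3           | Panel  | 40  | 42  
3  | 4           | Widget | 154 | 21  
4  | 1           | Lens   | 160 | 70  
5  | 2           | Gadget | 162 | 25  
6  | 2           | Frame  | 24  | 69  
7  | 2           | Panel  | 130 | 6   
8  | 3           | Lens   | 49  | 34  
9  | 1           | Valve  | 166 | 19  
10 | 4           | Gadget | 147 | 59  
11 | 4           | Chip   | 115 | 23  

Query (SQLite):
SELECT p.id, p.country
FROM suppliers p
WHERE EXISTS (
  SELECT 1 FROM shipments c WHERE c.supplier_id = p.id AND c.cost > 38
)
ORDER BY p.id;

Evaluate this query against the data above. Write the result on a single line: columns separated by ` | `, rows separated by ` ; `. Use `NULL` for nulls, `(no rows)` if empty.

1 | Canada ; 2 | India ; 3 | Chile ; 4 | Canada

For each suppliers row, check whether any shipments with matching supplier_id has cost > 38.
Keep rows where that is true.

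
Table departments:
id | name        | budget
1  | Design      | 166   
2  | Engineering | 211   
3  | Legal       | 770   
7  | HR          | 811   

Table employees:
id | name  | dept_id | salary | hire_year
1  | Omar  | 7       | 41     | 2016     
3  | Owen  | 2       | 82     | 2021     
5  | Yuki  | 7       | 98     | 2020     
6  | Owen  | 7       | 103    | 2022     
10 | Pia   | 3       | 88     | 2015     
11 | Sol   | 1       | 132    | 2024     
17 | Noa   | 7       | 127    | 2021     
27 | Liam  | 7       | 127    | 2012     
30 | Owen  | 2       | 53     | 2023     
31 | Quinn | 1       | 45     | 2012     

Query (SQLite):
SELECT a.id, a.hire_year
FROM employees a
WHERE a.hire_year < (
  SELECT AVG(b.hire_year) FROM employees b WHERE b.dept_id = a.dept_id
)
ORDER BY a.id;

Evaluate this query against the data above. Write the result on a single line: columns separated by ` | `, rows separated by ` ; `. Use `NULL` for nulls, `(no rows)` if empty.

For each employees row a, compute AVG(hire_year) over rows sharing a.dept_id.
Keep row a if a.hire_year < that per-group AVG.
  dept_id=1: AVG(hire_year) = 2018.0
  dept_id=2: AVG(hire_year) = 2022.0
  dept_id=3: AVG(hire_year) = 2015.0
  dept_id=7: AVG(hire_year) = 2018.2

1 | 2016 ; 3 | 2021 ; 27 | 2012 ; 31 | 2012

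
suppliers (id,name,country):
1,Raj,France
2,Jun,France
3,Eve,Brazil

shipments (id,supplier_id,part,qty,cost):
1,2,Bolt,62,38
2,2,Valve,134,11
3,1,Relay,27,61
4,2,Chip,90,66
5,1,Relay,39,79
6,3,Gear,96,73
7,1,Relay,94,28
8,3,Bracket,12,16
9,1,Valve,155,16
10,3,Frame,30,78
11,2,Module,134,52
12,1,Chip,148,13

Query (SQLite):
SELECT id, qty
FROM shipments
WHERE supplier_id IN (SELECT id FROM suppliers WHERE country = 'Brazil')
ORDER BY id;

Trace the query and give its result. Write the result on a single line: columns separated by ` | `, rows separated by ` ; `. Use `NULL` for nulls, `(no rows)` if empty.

Inner query: suppliers.id where country = 'Brazil'.
Outer: keep shipments rows whose supplier_id is in that set.
Inner query → {3}

6 | 96 ; 8 | 12 ; 10 | 30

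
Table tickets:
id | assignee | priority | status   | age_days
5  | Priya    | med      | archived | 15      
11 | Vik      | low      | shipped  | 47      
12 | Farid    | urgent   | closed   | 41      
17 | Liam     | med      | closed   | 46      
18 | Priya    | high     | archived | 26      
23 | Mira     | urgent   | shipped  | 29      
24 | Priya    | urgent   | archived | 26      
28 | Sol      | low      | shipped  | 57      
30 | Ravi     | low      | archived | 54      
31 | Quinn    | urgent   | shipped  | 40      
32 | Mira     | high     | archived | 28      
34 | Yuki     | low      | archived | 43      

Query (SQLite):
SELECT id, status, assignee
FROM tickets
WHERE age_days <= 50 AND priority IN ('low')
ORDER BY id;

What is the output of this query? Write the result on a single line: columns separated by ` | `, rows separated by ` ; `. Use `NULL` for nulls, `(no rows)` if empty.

11 | shipped | Vik ; 34 | archived | Yuki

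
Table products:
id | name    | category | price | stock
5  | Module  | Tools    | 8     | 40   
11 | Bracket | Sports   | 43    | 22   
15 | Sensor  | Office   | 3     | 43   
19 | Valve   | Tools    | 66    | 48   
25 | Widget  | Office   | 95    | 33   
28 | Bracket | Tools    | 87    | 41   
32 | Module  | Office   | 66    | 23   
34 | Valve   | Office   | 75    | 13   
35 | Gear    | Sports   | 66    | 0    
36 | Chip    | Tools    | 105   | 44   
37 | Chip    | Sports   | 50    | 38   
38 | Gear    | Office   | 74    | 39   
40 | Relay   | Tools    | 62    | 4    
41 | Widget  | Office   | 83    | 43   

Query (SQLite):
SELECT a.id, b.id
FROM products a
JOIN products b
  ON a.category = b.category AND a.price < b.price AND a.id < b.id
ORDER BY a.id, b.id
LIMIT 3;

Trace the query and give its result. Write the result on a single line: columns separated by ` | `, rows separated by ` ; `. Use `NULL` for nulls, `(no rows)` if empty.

Pairs (a,b) with same category, a.price < b.price, a.id < b.id.
category groups: Office:{15,25,32,34,38,41} Sports:{11,35,37} Tools:{5,19,28,36,40}
Ordered by (a.id, b.id); first 3.

5 | 19 ; 5 | 28 ; 5 | 36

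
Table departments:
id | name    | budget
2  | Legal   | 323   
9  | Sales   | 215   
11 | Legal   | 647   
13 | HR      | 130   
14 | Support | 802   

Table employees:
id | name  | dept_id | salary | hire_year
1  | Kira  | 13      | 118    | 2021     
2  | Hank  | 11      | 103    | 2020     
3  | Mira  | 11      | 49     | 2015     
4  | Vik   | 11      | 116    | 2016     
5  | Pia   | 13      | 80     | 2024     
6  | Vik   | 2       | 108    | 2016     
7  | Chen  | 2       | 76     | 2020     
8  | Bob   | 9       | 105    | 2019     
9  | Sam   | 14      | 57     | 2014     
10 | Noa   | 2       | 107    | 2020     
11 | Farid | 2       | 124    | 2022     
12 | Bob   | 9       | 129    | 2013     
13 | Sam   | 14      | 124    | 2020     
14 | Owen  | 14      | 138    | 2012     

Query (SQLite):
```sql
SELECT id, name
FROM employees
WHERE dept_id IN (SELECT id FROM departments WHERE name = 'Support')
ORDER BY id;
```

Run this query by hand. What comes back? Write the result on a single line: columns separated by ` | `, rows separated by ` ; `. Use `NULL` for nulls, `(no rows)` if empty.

9 | Sam ; 13 | Sam ; 14 | Owen

Inner query: departments.id where name = 'Support'.
Outer: keep employees rows whose dept_id is in that set.
Inner query → {14}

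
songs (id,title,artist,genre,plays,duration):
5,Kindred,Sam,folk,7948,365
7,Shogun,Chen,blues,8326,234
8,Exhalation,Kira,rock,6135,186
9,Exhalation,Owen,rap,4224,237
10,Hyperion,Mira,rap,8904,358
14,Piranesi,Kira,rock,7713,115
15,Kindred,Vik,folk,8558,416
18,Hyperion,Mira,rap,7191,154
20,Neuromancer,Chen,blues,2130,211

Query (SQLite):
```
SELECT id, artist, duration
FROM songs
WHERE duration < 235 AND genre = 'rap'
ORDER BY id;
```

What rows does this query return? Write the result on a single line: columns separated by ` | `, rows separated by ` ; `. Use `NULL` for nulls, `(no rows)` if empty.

duration < 235: ids {7, 8, 14, 18, 20}
genre = 'rap': ids {9, 10, 18}
Combine with AND.

18 | Mira | 154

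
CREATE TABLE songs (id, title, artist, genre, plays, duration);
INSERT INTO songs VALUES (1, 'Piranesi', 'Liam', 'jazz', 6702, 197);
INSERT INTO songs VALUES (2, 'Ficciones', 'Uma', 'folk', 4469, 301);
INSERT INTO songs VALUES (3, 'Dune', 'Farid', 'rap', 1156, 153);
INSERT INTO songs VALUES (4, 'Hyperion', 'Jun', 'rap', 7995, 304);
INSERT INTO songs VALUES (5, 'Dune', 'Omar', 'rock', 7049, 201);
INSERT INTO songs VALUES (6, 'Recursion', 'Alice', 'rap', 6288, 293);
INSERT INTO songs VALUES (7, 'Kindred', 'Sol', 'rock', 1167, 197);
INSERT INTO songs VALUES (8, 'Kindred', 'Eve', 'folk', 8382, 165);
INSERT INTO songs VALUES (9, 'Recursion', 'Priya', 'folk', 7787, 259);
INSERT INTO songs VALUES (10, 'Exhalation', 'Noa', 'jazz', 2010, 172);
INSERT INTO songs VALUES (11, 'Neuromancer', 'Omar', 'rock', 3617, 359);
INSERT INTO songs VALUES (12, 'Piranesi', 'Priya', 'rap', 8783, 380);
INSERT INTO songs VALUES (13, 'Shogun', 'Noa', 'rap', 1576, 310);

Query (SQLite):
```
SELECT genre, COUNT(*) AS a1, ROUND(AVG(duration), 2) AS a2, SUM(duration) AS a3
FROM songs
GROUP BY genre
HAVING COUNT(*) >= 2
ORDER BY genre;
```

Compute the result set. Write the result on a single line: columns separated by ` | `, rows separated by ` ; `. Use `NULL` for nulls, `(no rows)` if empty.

Group songs by genre.
Per group compute: COUNT(*), ROUND(AVG(duration), 2), SUM(duration).
HAVING: drop groups with fewer than 2 rows.
  folk: ids {2, 8, 9} → COUNT(*)=3, ROUND(AVG(duration), 2)=241.67, SUM(duration)=725
  jazz: ids {1, 10} → COUNT(*)=2, ROUND(AVG(duration), 2)=184.5, SUM(duration)=369
  rap: ids {3, 4, 6, 12, 13} → COUNT(*)=5, ROUND(AVG(duration), 2)=288, SUM(duration)=1440
  rock: ids {5, 7, 11} → COUNT(*)=3, ROUND(AVG(duration), 2)=252.33, SUM(duration)=757

folk | 3 | 241.67 | 725 ; jazz | 2 | 184.5 | 369 ; rap | 5 | 288 | 1440 ; rock | 3 | 252.33 | 757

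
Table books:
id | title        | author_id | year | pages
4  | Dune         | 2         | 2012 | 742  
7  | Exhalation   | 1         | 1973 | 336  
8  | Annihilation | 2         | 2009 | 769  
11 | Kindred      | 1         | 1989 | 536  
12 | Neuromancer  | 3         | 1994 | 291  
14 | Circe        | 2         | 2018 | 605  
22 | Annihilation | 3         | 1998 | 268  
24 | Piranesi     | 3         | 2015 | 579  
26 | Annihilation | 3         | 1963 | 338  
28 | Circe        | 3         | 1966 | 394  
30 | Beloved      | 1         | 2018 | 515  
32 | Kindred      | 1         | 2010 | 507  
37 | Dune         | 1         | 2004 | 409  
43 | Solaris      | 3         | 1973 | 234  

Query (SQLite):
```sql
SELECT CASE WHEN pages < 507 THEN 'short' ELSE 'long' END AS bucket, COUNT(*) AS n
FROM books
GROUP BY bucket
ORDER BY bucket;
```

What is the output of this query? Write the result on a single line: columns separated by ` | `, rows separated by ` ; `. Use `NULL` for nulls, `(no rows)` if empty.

Bucket rows by pages < 507 → 'short' else 'long'; count each bucket.

long | 7 ; short | 7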